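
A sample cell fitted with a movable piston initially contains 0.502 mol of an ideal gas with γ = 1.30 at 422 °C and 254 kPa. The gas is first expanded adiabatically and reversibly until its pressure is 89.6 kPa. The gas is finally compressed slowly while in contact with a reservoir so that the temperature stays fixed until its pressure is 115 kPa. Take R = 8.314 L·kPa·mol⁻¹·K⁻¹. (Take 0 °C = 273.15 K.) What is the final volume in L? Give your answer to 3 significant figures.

V₃ ≈ 19.8 L

Convert: T₁ = 695.1 K.
From PV = nRT: V₁ = nRT₁/P₁ = 11.42 L.
Adiabatic (γ = 1.30), T V^(γ−1) and P V^γ constant: T₂ = T₁·(P₂/P₁)^((γ−1)/γ) = 546.6 K; V₂ = V₁·(P₁/P₂)^(1/γ) = 25.46 L.
Isothermal, so P V is constant: T₃ = T₂; V₃ = V₂·(P₂/P₃) = 19.84 L.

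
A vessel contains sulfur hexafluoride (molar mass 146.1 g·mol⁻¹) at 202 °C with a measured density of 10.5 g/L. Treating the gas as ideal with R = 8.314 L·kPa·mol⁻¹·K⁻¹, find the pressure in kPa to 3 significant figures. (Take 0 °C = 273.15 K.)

ρ = PM/(RT) ⇒ P = ρRT/M = (10.5 × 8.314 × 475.1) / 146.1

P ≈ 284 kPa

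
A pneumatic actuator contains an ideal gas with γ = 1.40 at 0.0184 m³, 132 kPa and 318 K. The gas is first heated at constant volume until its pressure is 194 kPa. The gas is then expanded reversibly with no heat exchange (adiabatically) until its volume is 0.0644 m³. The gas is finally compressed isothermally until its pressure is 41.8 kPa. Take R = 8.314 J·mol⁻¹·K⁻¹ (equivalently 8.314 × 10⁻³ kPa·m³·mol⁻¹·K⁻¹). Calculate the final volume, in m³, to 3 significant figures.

Isochoric, so P/T is constant: V₂ = V₁; T₂ = T₁·(P₂/P₁) = 467.4 K.
Reversible adiabatic, γ = 1.40: T₃ = T₂·(V₂/V₃)^(γ−1) = 283.2 K; P₃ = P₂·(V₂/V₃)^γ = 33.58 kPa.
T constant ⇒ Boyle's law P V = const: T₄ = T₃; V₄ = V₃·(P₃/P₄) = 0.05174 m³.

V₄ ≈ 0.0517 m³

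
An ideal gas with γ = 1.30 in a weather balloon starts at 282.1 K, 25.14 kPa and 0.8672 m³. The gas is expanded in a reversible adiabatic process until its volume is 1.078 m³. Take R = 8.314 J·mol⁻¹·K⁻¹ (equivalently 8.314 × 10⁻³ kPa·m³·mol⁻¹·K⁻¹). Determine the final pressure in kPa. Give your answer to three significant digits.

Adiabatic (γ = 1.30), T V^(γ−1) and P V^γ constant: T₂ = T₁·(V₁/V₂)^(γ−1) = 264.3 K; P₂ = P₁·(V₁/V₂)^γ = 18.95 kPa.

P₂ ≈ 18.9 kPa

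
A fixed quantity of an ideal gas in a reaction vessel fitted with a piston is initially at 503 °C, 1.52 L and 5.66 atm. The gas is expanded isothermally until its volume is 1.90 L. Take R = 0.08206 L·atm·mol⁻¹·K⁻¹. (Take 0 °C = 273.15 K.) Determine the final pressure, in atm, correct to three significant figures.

P₂ ≈ 4.53 atm

Convert: T₁ = 776.1 K.
Isothermal, so P V is constant: T₂ = T₁; P₂ = P₁·(V₁/V₂) = 4.528 atm.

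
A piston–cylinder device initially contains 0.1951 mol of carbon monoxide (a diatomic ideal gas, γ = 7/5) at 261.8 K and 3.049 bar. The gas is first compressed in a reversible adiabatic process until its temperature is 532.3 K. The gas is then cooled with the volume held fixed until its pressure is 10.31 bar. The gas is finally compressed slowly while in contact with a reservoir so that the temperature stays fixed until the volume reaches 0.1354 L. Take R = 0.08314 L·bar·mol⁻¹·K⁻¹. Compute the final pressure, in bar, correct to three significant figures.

P₄ ≈ 18.0 bar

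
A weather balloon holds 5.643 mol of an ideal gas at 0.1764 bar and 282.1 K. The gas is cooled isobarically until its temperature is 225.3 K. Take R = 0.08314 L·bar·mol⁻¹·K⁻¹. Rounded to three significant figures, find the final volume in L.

V₂ ≈ 599 L

From PV = nRT: V₁ = nRT₁/P₁ = 750.3 L.
Isobaric, so V/T is constant: P₂ = P₁; V₂ = V₁·(T₂/T₁) = 599.2 L.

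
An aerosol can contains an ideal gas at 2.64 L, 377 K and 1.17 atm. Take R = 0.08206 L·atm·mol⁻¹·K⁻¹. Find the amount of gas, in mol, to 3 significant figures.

n ≈ 0.0998 mol

PV = nRT ⇒ n = PV/(RT) = (1.17 × 2.64) / (0.08206 × 377)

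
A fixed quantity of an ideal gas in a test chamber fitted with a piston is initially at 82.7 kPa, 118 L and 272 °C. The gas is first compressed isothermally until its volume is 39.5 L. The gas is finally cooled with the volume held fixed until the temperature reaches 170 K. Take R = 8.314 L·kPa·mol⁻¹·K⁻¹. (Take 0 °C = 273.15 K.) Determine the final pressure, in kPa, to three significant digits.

Convert: T₁ = 545.1 K.
T constant ⇒ Boyle's law P V = const: T₂ = T₁; P₂ = P₁·(V₁/V₂) = 247.1 kPa.
V constant ⇒ P ∝ T: V₃ = V₂; P₃ = P₂·(T₃/T₂) = 77.04 kPa.

P₃ ≈ 77.0 kPa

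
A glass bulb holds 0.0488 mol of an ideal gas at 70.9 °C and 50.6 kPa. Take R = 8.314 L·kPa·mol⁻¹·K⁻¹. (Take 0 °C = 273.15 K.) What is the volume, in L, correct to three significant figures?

V ≈ 2.76 L

Convert: T = 344.05 K.
PV = nRT ⇒ V = nRT/P = (0.0488 × 8.314 × 344.05) / 50.6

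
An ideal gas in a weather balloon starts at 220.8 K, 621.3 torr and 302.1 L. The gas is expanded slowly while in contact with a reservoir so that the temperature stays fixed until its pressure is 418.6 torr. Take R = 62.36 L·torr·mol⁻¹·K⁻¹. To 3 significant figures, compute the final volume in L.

Isothermal, so P V is constant: T₂ = T₁; V₂ = V₁·(P₁/P₂) = 448.4 L.

V₂ ≈ 448 L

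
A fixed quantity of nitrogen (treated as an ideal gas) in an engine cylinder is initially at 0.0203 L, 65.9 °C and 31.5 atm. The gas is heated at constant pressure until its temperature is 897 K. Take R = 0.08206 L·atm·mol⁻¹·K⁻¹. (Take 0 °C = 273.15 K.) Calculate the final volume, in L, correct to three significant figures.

V₂ ≈ 0.0537 L

Convert: T₁ = 339.0 K.
Isobaric, so V/T is constant: P₂ = P₁; V₂ = V₁·(T₂/T₁) = 0.05371 L.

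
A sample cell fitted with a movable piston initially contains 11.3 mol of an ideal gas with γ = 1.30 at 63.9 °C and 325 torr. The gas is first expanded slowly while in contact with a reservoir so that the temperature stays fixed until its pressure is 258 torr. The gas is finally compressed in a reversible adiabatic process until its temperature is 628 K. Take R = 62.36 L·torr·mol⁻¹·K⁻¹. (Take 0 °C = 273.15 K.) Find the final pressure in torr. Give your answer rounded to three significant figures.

Convert: T₁ = 337.0 K.
From PV = nRT: V₁ = nRT₁/P₁ = 730.8 L.
Isothermal, so P V is constant: T₂ = T₁; V₂ = V₁·(P₁/P₂) = 920.6 L.
Adiabatic (γ = 1.30), T V^(γ−1) and P V^γ constant: P₃ = P₂·(T₃/T₂)^(γ/(γ−1)) = 3826 torr; V₃ = V₂·(T₂/T₃)^(1/(γ−1)) = 115.7 L.

P₃ ≈ 3.83e+03 torr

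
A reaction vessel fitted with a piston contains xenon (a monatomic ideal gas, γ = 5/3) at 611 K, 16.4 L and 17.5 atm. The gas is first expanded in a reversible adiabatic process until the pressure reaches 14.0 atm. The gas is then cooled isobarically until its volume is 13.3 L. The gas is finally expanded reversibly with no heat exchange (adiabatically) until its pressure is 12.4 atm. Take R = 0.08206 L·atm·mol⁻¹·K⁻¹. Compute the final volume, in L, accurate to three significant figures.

V₄ ≈ 14.3 L

Adiabatic (γ = 5/3), T V^(γ−1) and P V^γ constant: T₂ = T₁·(P₂/P₁)^((γ−1)/γ) = 558.8 K; V₂ = V₁·(P₁/P₂)^(1/γ) = 18.75 L.
Isobaric, so V/T is constant: P₃ = P₂; T₃ = T₂·(V₃/V₂) = 396.4 K.
Adiabatic (γ = 5/3), T V^(γ−1) and P V^γ constant: T₄ = T₃·(P₄/P₃)^((γ−1)/γ) = 377.6 K; V₄ = V₃·(P₃/P₄)^(1/γ) = 14.30 L.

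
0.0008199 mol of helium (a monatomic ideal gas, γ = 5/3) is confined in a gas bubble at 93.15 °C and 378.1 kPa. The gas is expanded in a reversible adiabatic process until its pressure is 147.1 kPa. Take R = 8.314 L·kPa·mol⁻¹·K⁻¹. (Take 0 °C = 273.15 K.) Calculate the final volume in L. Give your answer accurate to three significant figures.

V₂ ≈ 0.0116 L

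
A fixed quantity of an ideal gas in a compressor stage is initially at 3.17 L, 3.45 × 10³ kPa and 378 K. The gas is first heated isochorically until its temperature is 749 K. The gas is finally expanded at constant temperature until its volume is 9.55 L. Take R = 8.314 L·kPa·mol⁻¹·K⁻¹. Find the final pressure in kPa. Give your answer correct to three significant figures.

P₃ ≈ 2.27e+03 kPa

Isochoric, so P/T is constant: V₂ = V₁; P₂ = P₁·(T₂/T₁) = 6836 kPa.
T constant ⇒ Boyle's law P V = const: T₃ = T₂; P₃ = P₂·(V₂/V₃) = 2269 kPa.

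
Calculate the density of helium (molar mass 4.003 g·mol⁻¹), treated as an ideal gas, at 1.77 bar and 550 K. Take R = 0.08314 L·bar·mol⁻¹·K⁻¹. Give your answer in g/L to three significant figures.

ρ ≈ 0.155 g/L

ρ = PM/(RT) = (1.77 × 4.003) / (0.08314 × 550.0)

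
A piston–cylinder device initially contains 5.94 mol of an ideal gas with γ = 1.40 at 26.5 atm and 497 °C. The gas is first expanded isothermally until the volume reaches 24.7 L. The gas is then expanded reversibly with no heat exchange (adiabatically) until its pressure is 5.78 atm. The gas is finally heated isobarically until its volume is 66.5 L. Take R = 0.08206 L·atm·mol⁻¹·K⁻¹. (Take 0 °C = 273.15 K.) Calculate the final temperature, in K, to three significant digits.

T₄ ≈ 789 K

Convert: T₁ = 770.1 K.
From PV = nRT: V₁ = nRT₁/P₁ = 14.17 L.
Isothermal, so P V is constant: T₂ = T₁; P₂ = P₁·(V₁/V₂) = 15.20 atm.
Reversible adiabatic, γ = 1.40: T₃ = T₂·(P₃/P₂)^((γ−1)/γ) = 584.3 K; V₃ = V₂·(P₂/P₃)^(1/γ) = 49.27 L.
P constant ⇒ V ∝ T: P₄ = P₃; T₄ = T₃·(V₄/V₃) = 788.6 K.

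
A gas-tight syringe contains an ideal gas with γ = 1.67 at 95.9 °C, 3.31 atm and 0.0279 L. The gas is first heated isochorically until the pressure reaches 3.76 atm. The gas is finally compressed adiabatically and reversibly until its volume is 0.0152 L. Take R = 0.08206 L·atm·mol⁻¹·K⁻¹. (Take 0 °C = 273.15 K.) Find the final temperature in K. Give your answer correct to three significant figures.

Convert: T₁ = 369.0 K.
Isochoric, so P/T is constant: V₂ = V₁; T₂ = T₁·(P₂/P₁) = 419.2 K.
Adiabatic (γ = 1.67), T V^(γ−1) and P V^γ constant: T₃ = T₂·(V₂/V₃)^(γ−1) = 629.7 K; P₃ = P₂·(V₂/V₃)^γ = 10.37 atm.

T₃ ≈ 630 K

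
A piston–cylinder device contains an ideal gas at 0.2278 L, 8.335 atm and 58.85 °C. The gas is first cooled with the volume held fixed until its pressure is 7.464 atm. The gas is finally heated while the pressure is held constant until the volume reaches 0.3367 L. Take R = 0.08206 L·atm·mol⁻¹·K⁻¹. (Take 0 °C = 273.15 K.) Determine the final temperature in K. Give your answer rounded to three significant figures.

T₃ ≈ 439 K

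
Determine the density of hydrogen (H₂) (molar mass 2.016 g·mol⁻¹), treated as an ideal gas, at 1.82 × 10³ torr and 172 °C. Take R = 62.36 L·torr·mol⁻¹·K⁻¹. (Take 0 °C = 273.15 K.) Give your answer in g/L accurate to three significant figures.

ρ ≈ 0.132 g/L

ρ = PM/(RT) = (1.82e+03 × 2.016) / (62.36 × 445.1)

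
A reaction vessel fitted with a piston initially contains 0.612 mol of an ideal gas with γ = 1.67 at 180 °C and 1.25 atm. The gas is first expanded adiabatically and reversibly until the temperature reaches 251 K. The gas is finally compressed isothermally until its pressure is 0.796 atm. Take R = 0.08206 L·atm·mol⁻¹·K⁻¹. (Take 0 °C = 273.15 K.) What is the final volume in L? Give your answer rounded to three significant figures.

Convert: T₁ = 453.1 K.
From PV = nRT: V₁ = nRT₁/P₁ = 18.21 L.
Reversible adiabatic, γ = 1.67: P₂ = P₁·(T₂/T₁)^(γ/(γ−1)) = 0.2867 atm; V₂ = V₁·(T₁/T₂)^(1/(γ−1)) = 43.97 L.
T constant ⇒ Boyle's law P V = const: T₃ = T₂; V₃ = V₂·(P₂/P₃) = 15.84 L.

V₃ ≈ 15.8 L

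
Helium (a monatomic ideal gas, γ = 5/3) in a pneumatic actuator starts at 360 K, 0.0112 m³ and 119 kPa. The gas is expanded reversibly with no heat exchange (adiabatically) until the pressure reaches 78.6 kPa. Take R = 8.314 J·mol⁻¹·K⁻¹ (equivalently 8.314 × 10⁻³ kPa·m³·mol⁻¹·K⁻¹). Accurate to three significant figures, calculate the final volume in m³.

Adiabatic (γ = 5/3), T V^(γ−1) and P V^γ constant: T₂ = T₁·(P₂/P₁)^((γ−1)/γ) = 305.0 K; V₂ = V₁·(P₁/P₂)^(1/γ) = 0.01436 m³.

V₂ ≈ 0.0144 m³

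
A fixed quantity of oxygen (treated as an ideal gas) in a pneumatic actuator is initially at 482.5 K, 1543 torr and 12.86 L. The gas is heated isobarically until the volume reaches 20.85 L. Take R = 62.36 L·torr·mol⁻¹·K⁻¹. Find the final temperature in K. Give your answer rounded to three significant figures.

Isobaric, so V/T is constant: P₂ = P₁; T₂ = T₁·(V₂/V₁) = 782.3 K.

T₂ ≈ 782 K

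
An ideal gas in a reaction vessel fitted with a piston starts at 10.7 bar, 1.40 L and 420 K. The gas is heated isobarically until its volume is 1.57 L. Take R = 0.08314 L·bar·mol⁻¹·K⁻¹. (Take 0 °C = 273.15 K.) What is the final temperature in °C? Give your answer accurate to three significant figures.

T₂ ≈ 198 °C

P constant ⇒ V ∝ T: P₂ = P₁; T₂ = T₁·(V₂/V₁) = 471.0 K.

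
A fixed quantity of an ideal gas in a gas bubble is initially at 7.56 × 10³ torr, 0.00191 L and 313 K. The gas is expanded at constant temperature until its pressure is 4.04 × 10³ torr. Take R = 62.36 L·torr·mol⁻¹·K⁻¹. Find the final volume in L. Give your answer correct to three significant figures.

V₂ ≈ 0.00357 L

Isothermal, so P V is constant: T₂ = T₁; V₂ = V₁·(P₁/P₂) = 0.003574 L.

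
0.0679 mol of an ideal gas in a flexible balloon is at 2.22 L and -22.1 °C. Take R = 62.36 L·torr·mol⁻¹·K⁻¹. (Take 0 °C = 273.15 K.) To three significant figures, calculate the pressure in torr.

P ≈ 479 torr

Convert: T = 251.05 K.
PV = nRT ⇒ P = nRT/V = (0.0679 × 62.36 × 251.05) / 2.22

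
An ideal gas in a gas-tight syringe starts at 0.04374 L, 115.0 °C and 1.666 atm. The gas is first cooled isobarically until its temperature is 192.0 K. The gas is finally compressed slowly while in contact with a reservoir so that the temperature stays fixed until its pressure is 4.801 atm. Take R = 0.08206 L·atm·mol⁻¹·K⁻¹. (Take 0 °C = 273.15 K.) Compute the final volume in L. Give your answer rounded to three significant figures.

Convert: T₁ = 388.1 K.
Isobaric, so V/T is constant: P₂ = P₁; V₂ = V₁·(T₂/T₁) = 0.02164 L.
T constant ⇒ Boyle's law P V = const: T₃ = T₂; V₃ = V₂·(P₂/P₃) = 0.007508 L.

V₃ ≈ 0.00751 L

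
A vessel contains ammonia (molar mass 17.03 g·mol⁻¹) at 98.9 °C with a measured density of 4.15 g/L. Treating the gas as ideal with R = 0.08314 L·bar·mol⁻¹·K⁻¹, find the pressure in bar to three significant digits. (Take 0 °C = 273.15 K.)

ρ = PM/(RT) ⇒ P = ρRT/M = (4.15 × 0.08314 × 372.0) / 17.03

P ≈ 7.54 bar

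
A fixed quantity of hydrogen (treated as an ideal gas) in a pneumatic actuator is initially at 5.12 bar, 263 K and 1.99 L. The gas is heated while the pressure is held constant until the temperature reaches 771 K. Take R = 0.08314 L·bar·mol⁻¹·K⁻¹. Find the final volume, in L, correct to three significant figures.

Isobaric, so V/T is constant: P₂ = P₁; V₂ = V₁·(T₂/T₁) = 5.834 L.

V₂ ≈ 5.83 L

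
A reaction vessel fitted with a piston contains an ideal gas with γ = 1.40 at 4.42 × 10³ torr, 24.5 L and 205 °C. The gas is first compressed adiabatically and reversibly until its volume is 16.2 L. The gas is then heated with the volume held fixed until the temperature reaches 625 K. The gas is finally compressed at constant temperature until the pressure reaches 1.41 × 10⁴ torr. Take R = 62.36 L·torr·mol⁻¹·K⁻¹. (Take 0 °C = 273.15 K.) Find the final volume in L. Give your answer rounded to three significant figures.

Convert: T₁ = 478.1 K.
Adiabatic (γ = 1.40), T V^(γ−1) and P V^γ constant: T₂ = T₁·(V₁/V₂)^(γ−1) = 564.2 K; P₂ = P₁·(V₁/V₂)^γ = 7887 torr.
V constant ⇒ P ∝ T: V₃ = V₂; P₃ = P₂·(T₃/T₂) = 8738 torr.
T constant ⇒ Boyle's law P V = const: T₄ = T₃; V₄ = V₃·(P₃/P₄) = 10.04 L.

V₄ ≈ 10.0 L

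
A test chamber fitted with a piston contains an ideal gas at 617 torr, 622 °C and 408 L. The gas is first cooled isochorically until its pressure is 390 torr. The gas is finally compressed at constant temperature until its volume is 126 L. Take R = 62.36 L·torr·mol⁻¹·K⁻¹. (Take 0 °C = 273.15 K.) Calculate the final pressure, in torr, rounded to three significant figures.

P₃ ≈ 1.26e+03 torr

Convert: T₁ = 895.1 K.
V constant ⇒ P ∝ T: V₂ = V₁; T₂ = T₁·(P₂/P₁) = 565.8 K.
T constant ⇒ Boyle's law P V = const: T₃ = T₂; P₃ = P₂·(V₂/V₃) = 1263 torr.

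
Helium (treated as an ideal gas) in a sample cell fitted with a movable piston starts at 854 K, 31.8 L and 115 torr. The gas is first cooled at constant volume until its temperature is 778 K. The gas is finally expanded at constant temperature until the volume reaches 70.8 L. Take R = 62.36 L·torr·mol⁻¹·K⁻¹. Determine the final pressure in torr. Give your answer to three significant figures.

P₃ ≈ 47.1 torr

Isochoric, so P/T is constant: V₂ = V₁; P₂ = P₁·(T₂/T₁) = 104.8 torr.
T constant ⇒ Boyle's law P V = const: T₃ = T₂; P₃ = P₂·(V₂/V₃) = 47.06 torr.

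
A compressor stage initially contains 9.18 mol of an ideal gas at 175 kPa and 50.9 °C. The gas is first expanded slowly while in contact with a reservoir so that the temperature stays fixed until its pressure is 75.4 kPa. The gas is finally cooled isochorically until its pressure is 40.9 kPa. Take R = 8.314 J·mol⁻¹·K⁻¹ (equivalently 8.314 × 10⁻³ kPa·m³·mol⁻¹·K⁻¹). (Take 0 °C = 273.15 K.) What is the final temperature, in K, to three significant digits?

T₃ ≈ 176 K

Convert: T₁ = 324.0 K.
From PV = nRT: V₁ = nRT₁/P₁ = 0.1413 m³.
Isothermal, so P V is constant: T₂ = T₁; V₂ = V₁·(P₁/P₂) = 0.3280 m³.
Isochoric, so P/T is constant: V₃ = V₂; T₃ = T₂·(P₃/P₂) = 175.8 K.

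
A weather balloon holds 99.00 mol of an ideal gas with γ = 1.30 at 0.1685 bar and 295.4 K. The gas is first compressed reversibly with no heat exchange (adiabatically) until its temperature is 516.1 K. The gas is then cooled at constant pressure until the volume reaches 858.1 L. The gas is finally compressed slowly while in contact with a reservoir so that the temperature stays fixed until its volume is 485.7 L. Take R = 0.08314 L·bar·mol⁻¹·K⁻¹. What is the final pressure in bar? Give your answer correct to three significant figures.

From PV = nRT: V₁ = nRT₁/P₁ = 1.443e+04 L.
Reversible adiabatic, γ = 1.30: P₂ = P₁·(T₂/T₁)^(γ/(γ−1)) = 1.891 bar; V₂ = V₁·(T₁/T₂)^(1/(γ−1)) = 2247 L.
Isobaric, so V/T is constant: P₃ = P₂; T₃ = T₂·(V₃/V₂) = 197.1 K.
Isothermal, so P V is constant: T₄ = T₃; P₄ = P₃·(V₃/V₄) = 3.341 bar.

P₄ ≈ 3.34 bar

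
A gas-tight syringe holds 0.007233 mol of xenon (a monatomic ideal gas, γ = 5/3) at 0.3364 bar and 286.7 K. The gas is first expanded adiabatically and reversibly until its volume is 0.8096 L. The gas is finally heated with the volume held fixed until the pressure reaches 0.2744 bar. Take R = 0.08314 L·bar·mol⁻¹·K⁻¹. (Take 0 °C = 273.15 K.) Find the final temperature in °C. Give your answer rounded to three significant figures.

T₃ ≈ 96.3 °C

From PV = nRT: V₁ = nRT₁/P₁ = 0.5125 L.
Reversible adiabatic, γ = 5/3: T₂ = T₁·(V₁/V₂)^(γ−1) = 211.4 K; P₂ = P₁·(V₁/V₂)^γ = 0.1570 bar.
Isochoric, so P/T is constant: V₃ = V₂; T₃ = T₂·(P₃/P₂) = 369.4 K.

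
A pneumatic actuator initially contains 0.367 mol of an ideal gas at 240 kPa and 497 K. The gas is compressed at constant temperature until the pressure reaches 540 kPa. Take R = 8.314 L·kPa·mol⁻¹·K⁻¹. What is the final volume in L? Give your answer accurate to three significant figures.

V₂ ≈ 2.81 L

From PV = nRT: V₁ = nRT₁/P₁ = 6.319 L.
Isothermal, so P V is constant: T₂ = T₁; V₂ = V₁·(P₁/P₂) = 2.808 L.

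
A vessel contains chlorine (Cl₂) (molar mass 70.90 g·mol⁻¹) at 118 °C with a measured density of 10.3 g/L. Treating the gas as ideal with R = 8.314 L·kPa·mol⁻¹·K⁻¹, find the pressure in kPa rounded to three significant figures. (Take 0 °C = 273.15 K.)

ρ = PM/(RT) ⇒ P = ρRT/M = (10.3 × 8.314 × 391.1) / 70.90

P ≈ 472 kPa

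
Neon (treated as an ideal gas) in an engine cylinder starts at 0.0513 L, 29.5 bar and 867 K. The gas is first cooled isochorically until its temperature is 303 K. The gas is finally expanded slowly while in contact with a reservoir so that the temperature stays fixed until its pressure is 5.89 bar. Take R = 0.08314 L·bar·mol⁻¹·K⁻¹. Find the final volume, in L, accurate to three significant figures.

V₃ ≈ 0.0898 L

V constant ⇒ P ∝ T: V₂ = V₁; P₂ = P₁·(T₂/T₁) = 10.31 bar.
T constant ⇒ Boyle's law P V = const: T₃ = T₂; V₃ = V₂·(P₂/P₃) = 0.08979 L.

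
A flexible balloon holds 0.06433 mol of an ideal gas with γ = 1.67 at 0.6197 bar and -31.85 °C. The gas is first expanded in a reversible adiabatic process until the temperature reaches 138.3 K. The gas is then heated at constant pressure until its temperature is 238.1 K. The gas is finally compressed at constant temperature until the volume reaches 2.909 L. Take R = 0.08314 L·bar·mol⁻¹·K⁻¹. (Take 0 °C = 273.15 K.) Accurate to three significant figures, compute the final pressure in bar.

P₄ ≈ 0.438 bar

Convert: T₁ = 241.3 K.
From PV = nRT: V₁ = nRT₁/P₁ = 2.083 L.
Adiabatic (γ = 1.67), T V^(γ−1) and P V^γ constant: P₂ = P₁·(T₂/T₁)^(γ/(γ−1)) = 0.1548 bar; V₂ = V₁·(T₁/T₂)^(1/(γ−1)) = 4.780 L.
Isobaric, so V/T is constant: P₃ = P₂; V₃ = V₂·(T₃/T₂) = 8.229 L.
T constant ⇒ Boyle's law P V = const: T₄ = T₃; P₄ = P₃·(V₃/V₄) = 0.4378 bar.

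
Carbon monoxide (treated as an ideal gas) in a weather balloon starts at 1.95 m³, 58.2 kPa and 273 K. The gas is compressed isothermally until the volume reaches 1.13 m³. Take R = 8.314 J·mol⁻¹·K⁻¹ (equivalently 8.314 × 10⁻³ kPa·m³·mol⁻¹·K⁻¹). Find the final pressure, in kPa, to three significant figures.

P₂ ≈ 100 kPa

Isothermal, so P V is constant: T₂ = T₁; P₂ = P₁·(V₁/V₂) = 100.4 kPa.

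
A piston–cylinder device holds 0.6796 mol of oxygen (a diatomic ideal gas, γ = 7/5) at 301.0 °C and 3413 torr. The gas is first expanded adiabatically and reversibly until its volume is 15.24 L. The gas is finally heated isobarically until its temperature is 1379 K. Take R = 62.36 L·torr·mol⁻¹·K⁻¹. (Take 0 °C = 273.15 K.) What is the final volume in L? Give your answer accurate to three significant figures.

V₃ ≈ 49.6 L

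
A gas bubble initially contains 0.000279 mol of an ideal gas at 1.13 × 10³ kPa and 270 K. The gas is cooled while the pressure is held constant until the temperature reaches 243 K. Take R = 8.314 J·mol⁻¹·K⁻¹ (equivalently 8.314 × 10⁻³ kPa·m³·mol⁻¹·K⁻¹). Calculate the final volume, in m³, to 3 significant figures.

V₂ ≈ 4.99e-07 m³

From PV = nRT: V₁ = nRT₁/P₁ = 5.542e-07 m³.
P constant ⇒ V ∝ T: P₂ = P₁; V₂ = V₁·(T₂/T₁) = 4.988e-07 m³.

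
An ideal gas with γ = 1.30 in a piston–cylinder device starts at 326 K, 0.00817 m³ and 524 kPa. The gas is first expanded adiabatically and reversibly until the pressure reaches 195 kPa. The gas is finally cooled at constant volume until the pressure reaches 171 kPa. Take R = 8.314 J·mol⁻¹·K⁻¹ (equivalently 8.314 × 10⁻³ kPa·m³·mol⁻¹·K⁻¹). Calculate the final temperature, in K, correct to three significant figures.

Adiabatic (γ = 1.30), T V^(γ−1) and P V^γ constant: T₂ = T₁·(P₂/P₁)^((γ−1)/γ) = 259.5 K; V₂ = V₁·(P₁/P₂)^(1/γ) = 0.01748 m³.
V constant ⇒ P ∝ T: V₃ = V₂; T₃ = T₂·(P₃/P₂) = 227.6 K.

T₃ ≈ 228 K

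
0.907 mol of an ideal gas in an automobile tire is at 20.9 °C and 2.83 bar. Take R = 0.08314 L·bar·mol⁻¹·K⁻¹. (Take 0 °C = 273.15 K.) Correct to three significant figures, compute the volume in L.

V ≈ 7.84 L

Convert: T = 294.05 K.
PV = nRT ⇒ V = nRT/P = (0.907 × 0.08314 × 294.05) / 2.83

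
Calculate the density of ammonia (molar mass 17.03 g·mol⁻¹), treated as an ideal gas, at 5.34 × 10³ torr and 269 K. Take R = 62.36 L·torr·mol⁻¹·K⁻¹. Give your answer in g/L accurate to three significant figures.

ρ ≈ 5.42 g/L

ρ = PM/(RT) = (5.34e+03 × 17.03) / (62.36 × 269.0)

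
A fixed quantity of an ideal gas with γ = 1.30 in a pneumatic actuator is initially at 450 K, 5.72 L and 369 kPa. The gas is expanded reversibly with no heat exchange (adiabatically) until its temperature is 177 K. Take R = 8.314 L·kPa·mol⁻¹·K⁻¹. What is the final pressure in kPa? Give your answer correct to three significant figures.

P₂ ≈ 6.47 kPa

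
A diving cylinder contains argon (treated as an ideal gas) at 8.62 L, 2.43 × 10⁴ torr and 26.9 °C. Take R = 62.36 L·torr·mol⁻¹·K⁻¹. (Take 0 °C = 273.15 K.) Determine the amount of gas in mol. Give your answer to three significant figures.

Convert: T = 300.05 K.
PV = nRT ⇒ n = PV/(RT) = (2.43e+04 × 8.62) / (62.36 × 300.05)

n ≈ 11.2 mol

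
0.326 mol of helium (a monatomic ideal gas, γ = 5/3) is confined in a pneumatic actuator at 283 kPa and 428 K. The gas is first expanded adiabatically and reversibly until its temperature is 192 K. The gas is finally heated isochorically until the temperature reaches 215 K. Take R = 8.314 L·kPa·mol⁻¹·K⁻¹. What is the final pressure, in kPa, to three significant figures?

From PV = nRT: V₁ = nRT₁/P₁ = 4.099 L.
Reversible adiabatic, γ = 5/3: P₂ = P₁·(T₂/T₁)^(γ/(γ−1)) = 38.14 kPa; V₂ = V₁·(T₁/T₂)^(1/(γ−1)) = 13.64 L.
Isochoric, so P/T is constant: V₃ = V₂; P₃ = P₂·(T₃/T₂) = 42.71 kPa.

P₃ ≈ 42.7 kPa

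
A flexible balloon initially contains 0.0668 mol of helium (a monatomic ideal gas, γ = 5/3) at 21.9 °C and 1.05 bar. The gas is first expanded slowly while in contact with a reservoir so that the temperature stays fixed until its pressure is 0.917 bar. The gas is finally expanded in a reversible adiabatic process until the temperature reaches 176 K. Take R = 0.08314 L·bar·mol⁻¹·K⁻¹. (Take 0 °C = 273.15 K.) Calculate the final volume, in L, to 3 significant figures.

Convert: T₁ = 295.0 K.
From PV = nRT: V₁ = nRT₁/P₁ = 1.561 L.
Isothermal, so P V is constant: T₂ = T₁; V₂ = V₁·(P₁/P₂) = 1.787 L.
Adiabatic (γ = 5/3), T V^(γ−1) and P V^γ constant: P₃ = P₂·(T₃/T₂)^(γ/(γ−1)) = 0.2520 bar; V₃ = V₂·(T₂/T₃)^(1/(γ−1)) = 3.879 L.

V₃ ≈ 3.88 L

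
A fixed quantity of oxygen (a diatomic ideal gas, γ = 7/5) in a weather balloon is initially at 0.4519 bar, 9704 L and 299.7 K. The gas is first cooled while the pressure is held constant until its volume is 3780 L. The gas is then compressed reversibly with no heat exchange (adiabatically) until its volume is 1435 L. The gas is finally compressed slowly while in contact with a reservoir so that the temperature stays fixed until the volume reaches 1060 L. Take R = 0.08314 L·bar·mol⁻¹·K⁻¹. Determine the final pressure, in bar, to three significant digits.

P₄ ≈ 2.37 bar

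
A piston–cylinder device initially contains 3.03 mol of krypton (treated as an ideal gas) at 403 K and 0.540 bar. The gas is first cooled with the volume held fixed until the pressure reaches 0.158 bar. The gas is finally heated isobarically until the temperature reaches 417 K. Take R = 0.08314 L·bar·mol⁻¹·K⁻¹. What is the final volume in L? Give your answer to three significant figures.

From PV = nRT: V₁ = nRT₁/P₁ = 188.0 L.
Isochoric, so P/T is constant: V₂ = V₁; T₂ = T₁·(P₂/P₁) = 117.9 K.
Isobaric, so V/T is constant: P₃ = P₂; V₃ = V₂·(T₃/T₂) = 664.9 L.

V₃ ≈ 665 L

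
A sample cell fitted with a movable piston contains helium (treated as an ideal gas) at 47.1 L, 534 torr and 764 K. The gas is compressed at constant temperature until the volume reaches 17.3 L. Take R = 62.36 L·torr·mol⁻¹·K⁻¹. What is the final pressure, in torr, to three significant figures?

P₂ ≈ 1.45e+03 torr

Isothermal, so P V is constant: T₂ = T₁; P₂ = P₁·(V₁/V₂) = 1454 torr.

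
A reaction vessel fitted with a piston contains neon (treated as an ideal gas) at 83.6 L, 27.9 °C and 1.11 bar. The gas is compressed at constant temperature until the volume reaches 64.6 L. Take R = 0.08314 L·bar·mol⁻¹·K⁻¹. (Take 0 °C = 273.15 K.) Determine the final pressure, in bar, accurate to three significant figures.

P₂ ≈ 1.44 bar

Convert: T₁ = 301.0 K.
T constant ⇒ Boyle's law P V = const: T₂ = T₁; P₂ = P₁·(V₁/V₂) = 1.436 bar.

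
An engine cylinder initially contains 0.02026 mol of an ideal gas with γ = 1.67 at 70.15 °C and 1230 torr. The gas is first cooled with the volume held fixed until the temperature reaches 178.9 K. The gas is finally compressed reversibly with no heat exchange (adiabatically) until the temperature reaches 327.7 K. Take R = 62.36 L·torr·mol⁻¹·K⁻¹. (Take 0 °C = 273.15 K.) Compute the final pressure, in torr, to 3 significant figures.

P₃ ≈ 2.90e+03 torr

Convert: T₁ = 343.3 K.
From PV = nRT: V₁ = nRT₁/P₁ = 0.3526 L.
V constant ⇒ P ∝ T: V₂ = V₁; P₂ = P₁·(T₂/T₁) = 641.0 torr.
Reversible adiabatic, γ = 1.67: P₃ = P₂·(T₃/T₂)^(γ/(γ−1)) = 2898 torr; V₃ = V₂·(T₂/T₃)^(1/(γ−1)) = 0.1429 L.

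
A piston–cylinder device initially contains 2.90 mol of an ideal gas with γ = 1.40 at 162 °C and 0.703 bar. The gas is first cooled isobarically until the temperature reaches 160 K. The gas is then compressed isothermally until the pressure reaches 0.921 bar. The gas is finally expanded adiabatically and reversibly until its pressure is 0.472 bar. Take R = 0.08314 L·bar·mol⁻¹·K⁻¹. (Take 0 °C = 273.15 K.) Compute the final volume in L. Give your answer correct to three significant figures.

Convert: T₁ = 435.1 K.
From PV = nRT: V₁ = nRT₁/P₁ = 149.2 L.
Isobaric, so V/T is constant: P₂ = P₁; V₂ = V₁·(T₂/T₁) = 54.87 L.
Isothermal, so P V is constant: T₃ = T₂; V₃ = V₂·(P₂/P₃) = 41.89 L.
Adiabatic (γ = 1.40), T V^(γ−1) and P V^γ constant: T₄ = T₃·(P₄/P₃)^((γ−1)/γ) = 132.2 K; V₄ = V₃·(P₃/P₄)^(1/γ) = 67.52 L.

V₄ ≈ 67.5 L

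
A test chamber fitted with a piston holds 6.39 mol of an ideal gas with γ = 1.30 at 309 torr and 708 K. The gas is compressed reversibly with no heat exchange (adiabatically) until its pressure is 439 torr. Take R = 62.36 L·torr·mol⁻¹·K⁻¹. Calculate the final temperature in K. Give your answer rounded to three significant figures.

T₂ ≈ 768 K

From PV = nRT: V₁ = nRT₁/P₁ = 913.0 L.
Adiabatic (γ = 1.30), T V^(γ−1) and P V^γ constant: T₂ = T₁·(P₂/P₁)^((γ−1)/γ) = 767.8 K; V₂ = V₁·(P₁/P₂)^(1/γ) = 696.9 L.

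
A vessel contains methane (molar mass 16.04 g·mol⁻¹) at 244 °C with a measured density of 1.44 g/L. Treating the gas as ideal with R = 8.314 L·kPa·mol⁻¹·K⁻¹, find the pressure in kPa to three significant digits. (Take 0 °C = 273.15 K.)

P ≈ 386 kPa

ρ = PM/(RT) ⇒ P = ρRT/M = (1.44 × 8.314 × 517.1) / 16.04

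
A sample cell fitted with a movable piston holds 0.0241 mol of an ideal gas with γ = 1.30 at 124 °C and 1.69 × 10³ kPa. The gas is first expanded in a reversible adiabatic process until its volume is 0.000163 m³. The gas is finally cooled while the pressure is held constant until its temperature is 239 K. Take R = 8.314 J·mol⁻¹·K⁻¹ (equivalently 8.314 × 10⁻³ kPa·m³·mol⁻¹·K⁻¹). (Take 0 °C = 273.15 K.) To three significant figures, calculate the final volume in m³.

Convert: T₁ = 397.1 K.
From PV = nRT: V₁ = nRT₁/P₁ = 4.709e-05 m³.
Reversible adiabatic, γ = 1.30: T₂ = T₁·(V₁/V₂)^(γ−1) = 273.6 K; P₂ = P₁·(V₁/V₂)^γ = 336.4 kPa.
Isobaric, so V/T is constant: P₃ = P₂; V₃ = V₂·(T₃/T₂) = 0.0001424 m³.

V₃ ≈ 0.000142 m³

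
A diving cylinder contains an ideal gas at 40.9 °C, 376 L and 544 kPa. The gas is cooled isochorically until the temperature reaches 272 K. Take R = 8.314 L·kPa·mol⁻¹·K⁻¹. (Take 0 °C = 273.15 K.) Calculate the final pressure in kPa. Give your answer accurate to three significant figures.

Convert: T₁ = 314.0 K.
V constant ⇒ P ∝ T: V₂ = V₁; P₂ = P₁·(T₂/T₁) = 471.2 kPa.

P₂ ≈ 471 kPa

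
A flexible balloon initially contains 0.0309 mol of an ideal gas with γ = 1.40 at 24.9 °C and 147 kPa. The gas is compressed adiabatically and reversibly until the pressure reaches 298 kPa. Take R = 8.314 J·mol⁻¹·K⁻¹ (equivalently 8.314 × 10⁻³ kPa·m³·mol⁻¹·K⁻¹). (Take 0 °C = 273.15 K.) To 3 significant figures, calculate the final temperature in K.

T₂ ≈ 365 K

Convert: T₁ = 298.0 K.
From PV = nRT: V₁ = nRT₁/P₁ = 0.0005209 m³.
Reversible adiabatic, γ = 1.40: T₂ = T₁·(P₂/P₁)^((γ−1)/γ) = 364.7 K; V₂ = V₁·(P₁/P₂)^(1/γ) = 0.0003144 m³.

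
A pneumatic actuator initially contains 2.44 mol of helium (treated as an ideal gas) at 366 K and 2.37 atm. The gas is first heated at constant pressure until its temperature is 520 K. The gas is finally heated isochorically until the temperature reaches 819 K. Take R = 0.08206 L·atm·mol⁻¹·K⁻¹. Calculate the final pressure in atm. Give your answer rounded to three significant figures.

P₃ ≈ 3.73 atm

From PV = nRT: V₁ = nRT₁/P₁ = 30.92 L.
P constant ⇒ V ∝ T: P₂ = P₁; V₂ = V₁·(T₂/T₁) = 43.93 L.
Isochoric, so P/T is constant: V₃ = V₂; P₃ = P₂·(T₃/T₂) = 3.733 atm.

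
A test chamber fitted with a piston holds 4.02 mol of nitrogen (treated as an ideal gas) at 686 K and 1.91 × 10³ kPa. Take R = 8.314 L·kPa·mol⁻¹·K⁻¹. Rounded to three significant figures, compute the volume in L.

V ≈ 12.0 L

PV = nRT ⇒ V = nRT/P = (4.02 × 8.314 × 686) / 1.91e+03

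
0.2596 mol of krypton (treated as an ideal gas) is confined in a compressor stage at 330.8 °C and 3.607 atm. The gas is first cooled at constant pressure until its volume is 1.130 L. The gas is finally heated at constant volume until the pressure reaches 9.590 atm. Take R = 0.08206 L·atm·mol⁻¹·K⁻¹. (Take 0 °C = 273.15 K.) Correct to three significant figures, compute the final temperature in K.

Convert: T₁ = 604.0 K.
From PV = nRT: V₁ = nRT₁/P₁ = 3.567 L.
Isobaric, so V/T is constant: P₂ = P₁; T₂ = T₁·(V₂/V₁) = 191.3 K.
V constant ⇒ P ∝ T: V₃ = V₂; T₃ = T₂·(P₃/P₂) = 508.7 K.

T₃ ≈ 509 K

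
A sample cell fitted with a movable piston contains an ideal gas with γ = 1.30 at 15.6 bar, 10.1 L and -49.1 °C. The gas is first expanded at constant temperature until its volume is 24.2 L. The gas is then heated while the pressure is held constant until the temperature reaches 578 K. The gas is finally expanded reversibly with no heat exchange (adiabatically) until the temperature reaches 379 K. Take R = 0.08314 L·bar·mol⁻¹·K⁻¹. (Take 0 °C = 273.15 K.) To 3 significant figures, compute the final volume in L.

V₄ ≈ 255 L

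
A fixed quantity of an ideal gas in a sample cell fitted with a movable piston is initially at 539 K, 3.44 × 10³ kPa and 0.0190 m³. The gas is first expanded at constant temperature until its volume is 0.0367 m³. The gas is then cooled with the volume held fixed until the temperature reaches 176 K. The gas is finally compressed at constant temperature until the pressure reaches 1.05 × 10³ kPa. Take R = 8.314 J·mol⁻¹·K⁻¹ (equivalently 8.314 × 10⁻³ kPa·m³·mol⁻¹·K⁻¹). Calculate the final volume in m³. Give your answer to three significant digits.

V₄ ≈ 0.0203 m³

T constant ⇒ Boyle's law P V = const: T₂ = T₁; P₂ = P₁·(V₁/V₂) = 1781 kPa.
Isochoric, so P/T is constant: V₃ = V₂; P₃ = P₂·(T₃/T₂) = 581.5 kPa.
Isothermal, so P V is constant: T₄ = T₃; V₄ = V₃·(P₃/P₄) = 0.02033 m³.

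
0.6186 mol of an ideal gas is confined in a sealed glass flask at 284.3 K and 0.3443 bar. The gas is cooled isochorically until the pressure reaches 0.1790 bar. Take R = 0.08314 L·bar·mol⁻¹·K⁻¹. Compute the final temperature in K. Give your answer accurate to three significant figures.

T₂ ≈ 148 K

From PV = nRT: V₁ = nRT₁/P₁ = 42.47 L.
V constant ⇒ P ∝ T: V₂ = V₁; T₂ = T₁·(P₂/P₁) = 147.8 K.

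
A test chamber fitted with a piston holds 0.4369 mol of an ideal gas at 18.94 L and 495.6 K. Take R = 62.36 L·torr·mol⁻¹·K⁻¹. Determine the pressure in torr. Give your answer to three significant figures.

PV = nRT ⇒ P = nRT/V = (0.4369 × 62.36 × 495.6) / 18.94

P ≈ 713 torr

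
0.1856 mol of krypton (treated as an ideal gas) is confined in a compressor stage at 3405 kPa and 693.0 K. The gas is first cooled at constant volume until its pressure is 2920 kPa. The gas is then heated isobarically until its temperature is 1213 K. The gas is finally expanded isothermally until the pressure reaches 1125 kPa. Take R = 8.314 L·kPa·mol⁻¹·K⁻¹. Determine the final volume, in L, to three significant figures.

From PV = nRT: V₁ = nRT₁/P₁ = 0.3141 L.
V constant ⇒ P ∝ T: V₂ = V₁; T₂ = T₁·(P₂/P₁) = 594.3 K.
P constant ⇒ V ∝ T: P₃ = P₂; V₃ = V₂·(T₃/T₂) = 0.6410 L.
T constant ⇒ Boyle's law P V = const: T₄ = T₃; V₄ = V₃·(P₃/P₄) = 1.664 L.

V₄ ≈ 1.66 L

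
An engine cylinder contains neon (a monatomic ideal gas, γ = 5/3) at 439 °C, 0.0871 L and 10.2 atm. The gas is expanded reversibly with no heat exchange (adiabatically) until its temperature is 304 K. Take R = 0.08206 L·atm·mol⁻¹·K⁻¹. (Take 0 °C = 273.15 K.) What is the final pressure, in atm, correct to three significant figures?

P₂ ≈ 1.21 atm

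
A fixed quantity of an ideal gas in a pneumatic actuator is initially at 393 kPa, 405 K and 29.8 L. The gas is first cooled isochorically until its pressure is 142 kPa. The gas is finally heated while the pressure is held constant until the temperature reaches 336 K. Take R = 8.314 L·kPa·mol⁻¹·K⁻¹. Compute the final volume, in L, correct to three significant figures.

Isochoric, so P/T is constant: V₂ = V₁; T₂ = T₁·(P₂/P₁) = 146.3 K.
P constant ⇒ V ∝ T: P₃ = P₂; V₃ = V₂·(T₃/T₂) = 68.42 L.

V₃ ≈ 68.4 L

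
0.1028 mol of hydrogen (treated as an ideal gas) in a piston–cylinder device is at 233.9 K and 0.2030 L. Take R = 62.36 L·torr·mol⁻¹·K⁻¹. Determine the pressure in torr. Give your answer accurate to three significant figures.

PV = nRT ⇒ P = nRT/V = (0.1028 × 62.36 × 233.9) / 0.2030

P ≈ 7.39e+03 torr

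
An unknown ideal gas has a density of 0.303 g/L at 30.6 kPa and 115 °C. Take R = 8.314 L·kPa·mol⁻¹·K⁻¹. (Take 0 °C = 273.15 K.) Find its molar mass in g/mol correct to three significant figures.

M ≈ 32.0 g/mol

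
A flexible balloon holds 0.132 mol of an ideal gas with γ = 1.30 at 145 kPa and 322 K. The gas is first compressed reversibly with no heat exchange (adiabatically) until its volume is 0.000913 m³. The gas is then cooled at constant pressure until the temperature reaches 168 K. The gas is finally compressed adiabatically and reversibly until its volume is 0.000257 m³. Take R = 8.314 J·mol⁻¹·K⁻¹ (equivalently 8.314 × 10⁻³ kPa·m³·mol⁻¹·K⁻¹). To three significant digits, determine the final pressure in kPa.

P₄ ≈ 790 kPa

From PV = nRT: V₁ = nRT₁/P₁ = 0.002437 m³.
Adiabatic (γ = 1.30), T V^(γ−1) and P V^γ constant: T₂ = T₁·(V₁/V₂)^(γ−1) = 432.3 K; P₂ = P₁·(V₁/V₂)^γ = 519.6 kPa.
Isobaric, so V/T is constant: P₃ = P₂; V₃ = V₂·(T₃/T₂) = 0.0003548 m³.
Reversible adiabatic, γ = 1.30: T₄ = T₃·(V₃/V₄)^(γ−1) = 185.1 K; P₄ = P₃·(V₃/V₄)^γ = 790.3 kPa.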